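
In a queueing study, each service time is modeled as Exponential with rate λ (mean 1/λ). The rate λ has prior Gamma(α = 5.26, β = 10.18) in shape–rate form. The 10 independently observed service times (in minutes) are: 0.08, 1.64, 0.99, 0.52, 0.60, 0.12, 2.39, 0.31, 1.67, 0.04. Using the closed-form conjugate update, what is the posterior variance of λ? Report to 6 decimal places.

With a Gamma(shape α, rate β) prior on the exponential rate λ, the posterior after n observations with total T = Σxᵢ is Gamma(α+n, β+T).
Sum of observations T = 8.36 minutes; n = 10.
Posterior: Gamma(5.26+10, 10.18+8.36) = Gamma(15.26, 18.54).
Var = α/β² = 0.044395.

0.044395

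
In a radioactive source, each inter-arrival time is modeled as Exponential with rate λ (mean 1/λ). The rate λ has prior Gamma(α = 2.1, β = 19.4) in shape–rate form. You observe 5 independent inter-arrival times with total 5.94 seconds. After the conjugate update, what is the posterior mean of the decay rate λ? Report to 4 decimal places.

0.2802

With a Gamma(shape α, rate β) prior on the exponential rate λ, the posterior after n observations with total T = Σxᵢ is Gamma(α+n, β+T).
Posterior: Gamma(2.1+5, 19.4+5.94) = Gamma(7.1, 25.34).
Posterior mean of λ = α/β = 7.1/25.34 = 0.2802.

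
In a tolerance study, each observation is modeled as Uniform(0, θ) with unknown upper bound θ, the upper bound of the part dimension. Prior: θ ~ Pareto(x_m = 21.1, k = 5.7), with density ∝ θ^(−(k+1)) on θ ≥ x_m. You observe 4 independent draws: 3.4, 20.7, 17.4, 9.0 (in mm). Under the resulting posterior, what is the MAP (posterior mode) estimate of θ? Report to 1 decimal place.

A Pareto(scale x_m, shape k) prior on the upper bound θ of Uniform(0, θ) is conjugate: posterior is Pareto(max(x_m, max xᵢ), k + n).
Sample maximum = 20.7; prior scale x_m = 21.1 → posterior scale = max = 21.1.
Posterior shape = 5.7 + 4 = 9.7.
The Pareto density is decreasing on [x_m, ∞), so the mode is x_m = 21.1.

21.1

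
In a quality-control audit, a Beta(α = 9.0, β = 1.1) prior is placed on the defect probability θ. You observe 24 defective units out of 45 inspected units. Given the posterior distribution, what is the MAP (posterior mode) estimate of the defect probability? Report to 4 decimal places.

0.6026

The Beta prior is conjugate to a Binomial/Bernoulli likelihood; the update adds successes to α and failures to β.
Posterior: Beta(α+k, β+n−k) = Beta(9.0+24, 1.1+21) = Beta(33.0, 22.1).
Mode of Beta(a,b) for a,b>1 is (a−1)/(a+b−2) = 32.0/53.1 = 0.6026.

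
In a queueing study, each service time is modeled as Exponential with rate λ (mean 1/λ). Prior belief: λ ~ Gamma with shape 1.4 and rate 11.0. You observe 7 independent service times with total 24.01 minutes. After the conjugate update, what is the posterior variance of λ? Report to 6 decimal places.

0.006853

With a Gamma(shape α, rate β) prior on the exponential rate λ, the posterior after n observations with total T = Σxᵢ is Gamma(α+n, β+T).
Posterior: Gamma(1.4+7, 11.0+24.01) = Gamma(8.4, 35.01).
Var = α/β² = 0.006853.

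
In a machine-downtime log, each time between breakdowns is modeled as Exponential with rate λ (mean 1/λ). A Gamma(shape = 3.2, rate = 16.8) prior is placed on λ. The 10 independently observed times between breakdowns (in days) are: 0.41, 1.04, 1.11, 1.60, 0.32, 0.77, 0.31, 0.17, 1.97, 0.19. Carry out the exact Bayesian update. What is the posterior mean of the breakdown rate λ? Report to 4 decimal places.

With a Gamma(shape α, rate β) prior on the exponential rate λ, the posterior after n observations with total T = Σxᵢ is Gamma(α+n, β+T).
Sum of observations T = 7.89 days; n = 10.
Posterior: Gamma(3.2+10, 16.8+7.89) = Gamma(13.2, 24.69).
Posterior mean of λ = α/β = 13.2/24.69 = 0.5346.

0.5346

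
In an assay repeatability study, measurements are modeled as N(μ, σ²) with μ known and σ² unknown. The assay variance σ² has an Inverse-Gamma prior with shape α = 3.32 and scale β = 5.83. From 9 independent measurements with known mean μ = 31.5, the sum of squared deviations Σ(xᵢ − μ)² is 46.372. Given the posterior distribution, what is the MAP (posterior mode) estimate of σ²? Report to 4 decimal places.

With known mean μ and an Inverse-Gamma(α, β) prior on σ², the Normal likelihood is conjugate: posterior is Inv-Gamma(α + n/2, β + Σ(xᵢ−μ)²/2).
Posterior: Inv-Gamma(3.32 + 9/2, 5.83 + 46.372/2) = Inv-Gamma(7.82, 29.0160).
Mode = β/(α+1) = 29.0160/8.82 = 3.2898.

3.2898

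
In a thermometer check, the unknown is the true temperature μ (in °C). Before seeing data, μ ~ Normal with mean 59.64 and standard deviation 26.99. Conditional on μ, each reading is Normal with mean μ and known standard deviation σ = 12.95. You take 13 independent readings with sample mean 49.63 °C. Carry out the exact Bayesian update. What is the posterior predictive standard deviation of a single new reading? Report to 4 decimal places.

13.4305

For Normal data with known variance σ², a Normal(μ₀, σ₀²) prior on μ is conjugate. Posterior precision = 1/σ₀² + n/σ²; posterior mean is the precision-weighted average of μ₀ and x̄.
σ₀² = 26.99² = 728.4601, σ² = 12.95² = 167.7025; σ² + n·σ₀² = 167.7025 + 13·728.4601 = 9637.6838.
Posterior precision = 1/σ₀² + n/σ² = 1/728.4601 + 13/167.7025 = (σ² + n·σ₀²)/(σ₀²σ²) = 9637.6838/(728.4601·167.7025); posterior variance σₙ² = σ₀²σ²/(σ² + n·σ₀²) = 728.4601·167.7025/9637.6838 = 12.675720.
Predictive variance for one new observation = σₙ² + σ² = 728.4601·167.7025/9637.6838 + 167.7025 = σ²·(σ₀² + 9637.6838)/9637.6838 = 167.7025·10366.1439/9637.6838 = 180.378220; SD = √(167.7025·10366.1439/9637.6838) = 13.4305.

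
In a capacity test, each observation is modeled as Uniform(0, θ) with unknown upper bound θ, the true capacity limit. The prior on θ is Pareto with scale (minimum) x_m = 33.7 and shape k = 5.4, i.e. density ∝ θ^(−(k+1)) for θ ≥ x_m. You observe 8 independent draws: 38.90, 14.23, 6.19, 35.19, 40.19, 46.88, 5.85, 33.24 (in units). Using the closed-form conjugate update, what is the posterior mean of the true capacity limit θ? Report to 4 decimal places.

A Pareto(scale x_m, shape k) prior on the upper bound θ of Uniform(0, θ) is conjugate: posterior is Pareto(max(x_m, max xᵢ), k + n).
Sample maximum = 46.88; prior scale x_m = 33.7 → posterior scale = max = 46.88.
Posterior shape = 5.4 + 8 = 13.4.
E[θ|data] = k·x_m/(k−1) = 13.4·46.88/12.4 = 50.6606.

50.6606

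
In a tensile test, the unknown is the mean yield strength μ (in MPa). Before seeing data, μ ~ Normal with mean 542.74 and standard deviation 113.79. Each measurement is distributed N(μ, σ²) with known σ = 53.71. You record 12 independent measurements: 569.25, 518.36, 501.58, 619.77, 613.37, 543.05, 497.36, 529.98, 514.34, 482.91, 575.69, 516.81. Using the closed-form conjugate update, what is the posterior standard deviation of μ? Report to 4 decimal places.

15.3628

For Normal data with known variance σ², a Normal(μ₀, σ₀²) prior on μ is conjugate. Posterior precision = 1/σ₀² + n/σ²; posterior mean is the precision-weighted average of μ₀ and x̄.
σ₀² = 113.79² = 12948.1641, σ² = 53.71² = 2884.7641; σ² + n·σ₀² = 2884.7641 + 12·12948.1641 = 158262.7333.
Posterior precision = 1/σ₀² + n/σ² = 1/12948.1641 + 12/2884.7641 = (σ² + n·σ₀²)/(σ₀²σ²) = 158262.7333/(12948.1641·2884.7641); posterior variance σₙ² = σ₀²σ²/(σ² + n·σ₀²) = 12948.1641·2884.7641/158262.7333 = 236.015126.
Posterior SD = √σₙ² = √(12948.1641·2884.7641/158262.7333) = 15.3628.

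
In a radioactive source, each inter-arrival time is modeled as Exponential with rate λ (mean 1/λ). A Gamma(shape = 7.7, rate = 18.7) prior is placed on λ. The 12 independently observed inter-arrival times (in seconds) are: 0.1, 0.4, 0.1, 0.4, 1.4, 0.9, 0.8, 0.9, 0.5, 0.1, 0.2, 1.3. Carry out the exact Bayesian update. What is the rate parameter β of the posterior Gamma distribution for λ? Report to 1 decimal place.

With a Gamma(shape α, rate β) prior on the exponential rate λ, the posterior after n observations with total T = Σxᵢ is Gamma(α+n, β+T).
Sum of observations T = 7.1 seconds; n = 12.
Posterior: Gamma(7.7+12, 18.7+7.1) = Gamma(19.7, 25.8).
Posterior β = 25.8.

25.8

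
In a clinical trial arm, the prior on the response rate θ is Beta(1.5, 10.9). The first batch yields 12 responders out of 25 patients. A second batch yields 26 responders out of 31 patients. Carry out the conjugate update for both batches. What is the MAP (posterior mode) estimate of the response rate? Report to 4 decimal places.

The Beta prior is conjugate to a Binomial/Bernoulli likelihood; the update adds successes to α and failures to β.
After batch 1: Beta(1.5+12, 10.9+13) = Beta(13.5, 23.9).
After batch 2: Beta(13.5+26, 23.9+5) = Beta(39.5, 28.9).
Mode of Beta(a,b) for a,b>1 is (a−1)/(a+b−2) = 38.5/66.4 = 0.5798.

0.5798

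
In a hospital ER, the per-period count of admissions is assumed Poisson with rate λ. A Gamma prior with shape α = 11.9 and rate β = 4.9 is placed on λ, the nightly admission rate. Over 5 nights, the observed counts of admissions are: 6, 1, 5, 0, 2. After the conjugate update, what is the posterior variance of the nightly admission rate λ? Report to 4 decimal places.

With a Gamma(shape α, rate β) prior, the Poisson likelihood is conjugate: the posterior is Gamma(α + ΣXᵢ, β + n).
Sum of counts S = 14 over n = 5 nights.
Posterior: Gamma(α+S, β+n) = Gamma(11.9+14, 4.9+5) = Gamma(25.9, 9.9).
Var = α/β² = 25.9/9.9² = 0.2643.

0.2643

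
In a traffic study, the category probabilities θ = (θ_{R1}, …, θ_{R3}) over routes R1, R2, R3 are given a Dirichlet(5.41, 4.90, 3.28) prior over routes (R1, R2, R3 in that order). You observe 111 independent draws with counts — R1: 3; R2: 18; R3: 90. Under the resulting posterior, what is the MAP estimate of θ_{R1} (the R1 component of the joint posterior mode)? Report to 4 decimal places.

The Dirichlet prior is conjugate to the Multinomial likelihood: each posterior αⱼ = prior αⱼ + observed count nⱼ.
Posterior concentration: (8.41, 22.90, 93.28), total = 124.59.
Joint mode component: (α_{R1}−1)/(Σα−K) = 7.41/121.59 = 0.0609.

0.0609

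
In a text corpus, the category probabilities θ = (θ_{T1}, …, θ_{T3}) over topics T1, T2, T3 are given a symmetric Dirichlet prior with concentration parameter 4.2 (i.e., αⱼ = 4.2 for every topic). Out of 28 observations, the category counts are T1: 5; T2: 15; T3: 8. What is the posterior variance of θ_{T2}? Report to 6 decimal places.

0.005992

The Dirichlet prior is conjugate to the Multinomial likelihood: each posterior αⱼ = prior αⱼ + observed count nⱼ.
Posterior concentration: (9.2, 19.2, 12.2), total = 40.6.
Var[θ_j] = α_j(Σα−α_j)/((Σα)²(Σα+1)) = 19.2·21.4/(40.6²·41.6) = 0.005992.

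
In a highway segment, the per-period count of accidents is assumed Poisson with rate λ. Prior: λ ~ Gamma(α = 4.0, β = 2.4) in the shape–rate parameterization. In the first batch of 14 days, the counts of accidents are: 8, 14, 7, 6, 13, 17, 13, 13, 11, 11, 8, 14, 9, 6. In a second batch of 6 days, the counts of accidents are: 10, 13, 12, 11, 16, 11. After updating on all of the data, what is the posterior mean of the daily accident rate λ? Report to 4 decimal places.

10.1339

With a Gamma(shape α, rate β) prior, the Poisson likelihood is conjugate: the posterior is Gamma(α + ΣXᵢ, β + n).
Batch 1: sum of counts S = 150 over n = 14 days.
After batch 1: Gamma(α+S, β+n) = Gamma(4.0+150, 2.4+14) = Gamma(154.0, 16.4).
Batch 2: sum of counts S = 73 over n = 6 days.
After batch 2: Gamma(α+S, β+n) = Gamma(154.0+73, 16.4+6) = Gamma(227.0, 22.4).
Posterior mean = α/β = 227.0/22.4 = 10.1339.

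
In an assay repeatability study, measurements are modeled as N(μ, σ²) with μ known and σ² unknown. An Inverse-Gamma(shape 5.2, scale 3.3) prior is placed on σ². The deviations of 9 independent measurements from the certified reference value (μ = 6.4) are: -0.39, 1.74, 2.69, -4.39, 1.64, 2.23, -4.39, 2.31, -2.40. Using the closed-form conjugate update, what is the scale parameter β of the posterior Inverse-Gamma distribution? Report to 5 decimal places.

With known mean μ and an Inverse-Gamma(α, β) prior on σ², the Normal likelihood is conjugate: posterior is Inv-Gamma(α + n/2, β + Σ(xᵢ−μ)²/2).
Σ(xᵢ−μ)² = (-0.39)² + (1.74)² + (2.69)² + (-4.39)² + (1.64)² + (2.23)² + (-4.39)² + (2.31)² + (-2.40)² = 67.7186.
Posterior: Inv-Gamma(5.2 + 9/2, 3.3 + 67.7186/2) = Inv-Gamma(9.70, 37.15930).
Posterior β = 37.15930.

37.15930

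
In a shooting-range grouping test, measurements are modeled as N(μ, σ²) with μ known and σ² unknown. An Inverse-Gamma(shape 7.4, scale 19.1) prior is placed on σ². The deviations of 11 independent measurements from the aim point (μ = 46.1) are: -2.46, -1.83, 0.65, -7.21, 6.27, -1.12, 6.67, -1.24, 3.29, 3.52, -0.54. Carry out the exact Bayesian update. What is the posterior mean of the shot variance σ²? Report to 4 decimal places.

8.8280

With known mean μ and an Inverse-Gamma(α, β) prior on σ², the Normal likelihood is conjugate: posterior is Inv-Gamma(α + n/2, β + Σ(xᵢ−μ)²/2).
Σ(xᵢ−μ)² = (-2.46)² + (-1.83)² + (0.65)² + (-7.21)² + (6.27)² + (-1.12)² + (6.67)² + (-1.24)² + (3.29)² + (3.52)² + (-0.54)² = 171.9070.
Posterior: Inv-Gamma(7.4 + 11/2, 19.1 + 171.9070/2) = Inv-Gamma(12.90, 105.05350).
E[σ²|data] = β/(α−1) = 105.05350/11.90 = 8.8280.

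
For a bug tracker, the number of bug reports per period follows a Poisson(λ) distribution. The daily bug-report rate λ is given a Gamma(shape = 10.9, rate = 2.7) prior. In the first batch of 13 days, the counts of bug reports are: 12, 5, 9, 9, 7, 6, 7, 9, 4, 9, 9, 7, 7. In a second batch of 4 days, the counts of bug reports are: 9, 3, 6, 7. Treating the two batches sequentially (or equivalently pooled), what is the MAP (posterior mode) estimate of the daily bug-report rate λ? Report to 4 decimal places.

6.8477

With a Gamma(shape α, rate β) prior, the Poisson likelihood is conjugate: the posterior is Gamma(α + ΣXᵢ, β + n).
Batch 1: sum of counts S = 100 over n = 13 days.
After batch 1: Gamma(α+S, β+n) = Gamma(10.9+100, 2.7+13) = Gamma(110.9, 15.7).
Batch 2: sum of counts S = 25 over n = 4 days.
After batch 2: Gamma(α+S, β+n) = Gamma(110.9+25, 15.7+4) = Gamma(135.9, 19.7).
Mode of Gamma(α,β) for α≥1 is (α−1)/β = 134.9/19.7 = 6.8477.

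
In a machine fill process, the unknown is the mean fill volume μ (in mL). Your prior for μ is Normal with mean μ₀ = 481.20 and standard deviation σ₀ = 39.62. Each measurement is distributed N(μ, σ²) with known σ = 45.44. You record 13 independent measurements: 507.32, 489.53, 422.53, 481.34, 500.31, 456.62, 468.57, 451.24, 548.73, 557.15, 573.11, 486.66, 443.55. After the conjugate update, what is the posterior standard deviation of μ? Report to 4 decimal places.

For Normal data with known variance σ², a Normal(μ₀, σ₀²) prior on μ is conjugate. Posterior precision = 1/σ₀² + n/σ²; posterior mean is the precision-weighted average of μ₀ and x̄.
σ₀² = 39.62² = 1569.7444, σ² = 45.44² = 2064.7936; σ² + n·σ₀² = 2064.7936 + 13·1569.7444 = 22471.4708.
Posterior precision = 1/σ₀² + n/σ² = 1/1569.7444 + 13/2064.7936 = (σ² + n·σ₀²)/(σ₀²σ²) = 22471.4708/(1569.7444·2064.7936); posterior variance σₙ² = σ₀²σ²/(σ² + n·σ₀²) = 1569.7444·2064.7936/22471.4708 = 144.236139.
Posterior SD = √σₙ² = √(1569.7444·2064.7936/22471.4708) = 12.0098.

12.0098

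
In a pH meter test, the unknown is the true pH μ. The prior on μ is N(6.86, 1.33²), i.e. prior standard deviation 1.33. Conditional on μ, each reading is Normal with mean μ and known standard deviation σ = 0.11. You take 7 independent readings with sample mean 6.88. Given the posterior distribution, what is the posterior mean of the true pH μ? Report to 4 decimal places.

6.8800

For Normal data with known variance σ², a Normal(μ₀, σ₀²) prior on μ is conjugate. Posterior precision = 1/σ₀² + n/σ²; posterior mean is the precision-weighted average of μ₀ and x̄.
n·x̄ = 7·6.88 = 48.16.
σ₀² = 1.33² = 1.7689, σ² = 0.11² = 0.0121; σ² + n·σ₀² = 0.0121 + 7·1.7689 = 12.3944.
Posterior mean = (μ₀/σ₀² + n·x̄/σ²)/(1/σ₀² + n/σ²) = (σ²·μ₀ + σ₀²·n·x̄)/(σ² + n·σ₀²) = (0.0121·6.86 + 1.7689·48.16)/12.3944 = 85.27323/12.3944 = 6.8800.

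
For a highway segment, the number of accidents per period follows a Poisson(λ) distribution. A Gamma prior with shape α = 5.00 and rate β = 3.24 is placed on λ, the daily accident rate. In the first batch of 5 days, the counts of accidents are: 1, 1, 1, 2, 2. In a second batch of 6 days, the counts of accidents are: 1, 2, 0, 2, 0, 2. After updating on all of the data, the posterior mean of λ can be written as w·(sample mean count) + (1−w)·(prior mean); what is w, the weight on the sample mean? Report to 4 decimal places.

0.7725

With a Gamma(shape α, rate β) prior, the Poisson likelihood is conjugate: the posterior is Gamma(α + ΣXᵢ, β + n).
Total number of days: n = 5 + 6 = 11.
Posterior mean = (α₀+S)/(β₀+n) = [n/(β₀+n)]·(S/n) + [β₀/(β₀+n)]·(α₀/β₀), so only n and β₀ enter the weight.
Weight on data w = n/(β₀+n) = 11/(3.24+11) = 11/14.24 = 0.7725.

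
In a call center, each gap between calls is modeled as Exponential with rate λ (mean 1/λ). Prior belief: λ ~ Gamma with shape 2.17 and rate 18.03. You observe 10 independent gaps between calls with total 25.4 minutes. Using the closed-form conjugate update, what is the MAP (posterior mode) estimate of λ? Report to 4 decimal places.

With a Gamma(shape α, rate β) prior on the exponential rate λ, the posterior after n observations with total T = Σxᵢ is Gamma(α+n, β+T).
Posterior: Gamma(2.17+10, 18.03+25.4) = Gamma(12.17, 43.43).
Mode = (α−1)/β = 0.2572.

0.2572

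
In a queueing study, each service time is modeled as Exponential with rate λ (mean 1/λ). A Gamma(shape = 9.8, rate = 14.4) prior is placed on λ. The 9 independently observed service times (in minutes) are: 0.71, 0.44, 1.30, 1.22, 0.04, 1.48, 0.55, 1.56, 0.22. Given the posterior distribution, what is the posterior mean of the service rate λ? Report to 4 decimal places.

With a Gamma(shape α, rate β) prior on the exponential rate λ, the posterior after n observations with total T = Σxᵢ is Gamma(α+n, β+T).
Sum of observations T = 7.52 minutes; n = 9.
Posterior: Gamma(9.8+9, 14.4+7.52) = Gamma(18.8, 21.92).
Posterior mean of λ = α/β = 18.8/21.92 = 0.8577.

0.8577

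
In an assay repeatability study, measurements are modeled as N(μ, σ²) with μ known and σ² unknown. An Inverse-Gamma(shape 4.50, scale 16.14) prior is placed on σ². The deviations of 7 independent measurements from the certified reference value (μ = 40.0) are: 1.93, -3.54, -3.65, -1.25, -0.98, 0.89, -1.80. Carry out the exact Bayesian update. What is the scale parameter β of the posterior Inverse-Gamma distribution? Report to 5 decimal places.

34.20700

With known mean μ and an Inverse-Gamma(α, β) prior on σ², the Normal likelihood is conjugate: posterior is Inv-Gamma(α + n/2, β + Σ(xᵢ−μ)²/2).
Σ(xᵢ−μ)² = (1.93)² + (-3.54)² + (-3.65)² + (-1.25)² + (-0.98)² + (0.89)² + (-1.80)² = 36.1340.
Posterior: Inv-Gamma(4.50 + 7/2, 16.14 + 36.1340/2) = Inv-Gamma(8.00, 34.20700).
Posterior β = 34.20700.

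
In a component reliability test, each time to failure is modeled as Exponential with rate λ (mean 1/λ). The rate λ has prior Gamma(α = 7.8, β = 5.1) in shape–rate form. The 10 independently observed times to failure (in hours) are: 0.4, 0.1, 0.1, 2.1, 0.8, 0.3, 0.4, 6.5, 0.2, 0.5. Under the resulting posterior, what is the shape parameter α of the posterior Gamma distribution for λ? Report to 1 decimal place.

17.8

With a Gamma(shape α, rate β) prior on the exponential rate λ, the posterior after n observations with total T = Σxᵢ is Gamma(α+n, β+T).
Sum of observations T = 11.4 hours; n = 10.
Posterior: Gamma(7.8+10, 5.1+11.4) = Gamma(17.8, 16.5).
Posterior α = 17.8.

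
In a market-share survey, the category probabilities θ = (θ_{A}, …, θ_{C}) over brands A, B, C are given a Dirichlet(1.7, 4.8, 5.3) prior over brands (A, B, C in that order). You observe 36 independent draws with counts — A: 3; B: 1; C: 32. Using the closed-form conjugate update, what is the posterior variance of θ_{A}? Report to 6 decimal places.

0.001817

The Dirichlet prior is conjugate to the Multinomial likelihood: each posterior αⱼ = prior αⱼ + observed count nⱼ.
Posterior concentration: (4.7, 5.8, 37.3), total = 47.8.
Var[θ_j] = α_j(Σα−α_j)/((Σα)²(Σα+1)) = 4.7·43.1/(47.8²·48.8) = 0.001817.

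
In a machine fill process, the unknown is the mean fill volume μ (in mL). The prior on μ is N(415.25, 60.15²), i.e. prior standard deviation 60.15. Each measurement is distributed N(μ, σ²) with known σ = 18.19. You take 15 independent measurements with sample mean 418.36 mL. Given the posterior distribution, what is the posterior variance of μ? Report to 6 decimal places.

For Normal data with known variance σ², a Normal(μ₀, σ₀²) prior on μ is conjugate. Posterior precision = 1/σ₀² + n/σ²; posterior mean is the precision-weighted average of μ₀ and x̄.
σ₀² = 60.15² = 3618.0225, σ² = 18.19² = 330.8761; σ² + n·σ₀² = 330.8761 + 15·3618.0225 = 54601.2136.
Posterior precision = 1/σ₀² + n/σ² = 1/3618.0225 + 15/330.8761 = (σ² + n·σ₀²)/(σ₀²σ²) = 54601.2136/(3618.0225·330.8761); posterior variance σₙ² = σ₀²σ²/(σ² + n·σ₀²) = 3618.0225·330.8761/54601.2136 = 21.924736.

21.924736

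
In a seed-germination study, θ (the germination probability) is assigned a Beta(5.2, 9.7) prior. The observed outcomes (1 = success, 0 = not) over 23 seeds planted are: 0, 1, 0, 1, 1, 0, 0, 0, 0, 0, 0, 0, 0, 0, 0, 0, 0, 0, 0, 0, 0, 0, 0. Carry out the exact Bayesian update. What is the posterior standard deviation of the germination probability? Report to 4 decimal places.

0.0660

The Beta prior is conjugate to a Binomial/Bernoulli likelihood; the update adds successes to α and failures to β.
Posterior: Beta(α+k, β+n−k) = Beta(5.2+3, 9.7+20) = Beta(8.2, 29.7).
Var = αβ/((α+β)²(α+β+1)) = 8.2·29.7/(37.9²·38.9) = 0.00435855; SD = √0.00435855 = 0.0660.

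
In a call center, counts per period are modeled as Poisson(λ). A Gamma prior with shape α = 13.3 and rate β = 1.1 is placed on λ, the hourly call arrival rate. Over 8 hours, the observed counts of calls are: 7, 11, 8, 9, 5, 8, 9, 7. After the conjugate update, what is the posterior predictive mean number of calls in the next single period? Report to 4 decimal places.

8.4945

With a Gamma(shape α, rate β) prior, the Poisson likelihood is conjugate: the posterior is Gamma(α + ΣXᵢ, β + n).
Sum of counts S = 64 over n = 8 hours.
Posterior: Gamma(α+S, β+n) = Gamma(13.3+64, 1.1+8) = Gamma(77.3, 9.1).
The predictive distribution for one future period is NegBinom with mean α/β = 8.4945.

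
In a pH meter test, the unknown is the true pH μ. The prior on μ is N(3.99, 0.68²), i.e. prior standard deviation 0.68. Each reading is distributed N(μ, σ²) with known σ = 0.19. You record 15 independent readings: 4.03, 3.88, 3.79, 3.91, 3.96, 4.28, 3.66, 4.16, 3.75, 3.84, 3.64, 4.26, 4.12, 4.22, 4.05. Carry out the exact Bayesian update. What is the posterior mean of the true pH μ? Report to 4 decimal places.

3.9701

For Normal data with known variance σ², a Normal(μ₀, σ₀²) prior on μ is conjugate. Posterior precision = 1/σ₀² + n/σ²; posterior mean is the precision-weighted average of μ₀ and x̄.
Σxᵢ = 4.03 + 3.88 + 3.79 + 3.91 + 3.96 + 4.28 + 3.66 + 4.16 + 3.75 + 3.84 + 3.64 + 4.26 + 4.12 + 4.22 + 4.05 = 59.55, so n·x̄ = 59.55.
σ₀² = 0.68² = 0.4624, σ² = 0.19² = 0.0361; σ² + n·σ₀² = 0.0361 + 15·0.4624 = 6.9721.
Posterior mean = (μ₀/σ₀² + n·x̄/σ²)/(1/σ₀² + n/σ²) = (σ²·μ₀ + σ₀²·n·x̄)/(σ² + n·σ₀²) = (0.0361·3.99 + 0.4624·59.55)/6.9721 = 27.679959/6.9721 = 3.9701.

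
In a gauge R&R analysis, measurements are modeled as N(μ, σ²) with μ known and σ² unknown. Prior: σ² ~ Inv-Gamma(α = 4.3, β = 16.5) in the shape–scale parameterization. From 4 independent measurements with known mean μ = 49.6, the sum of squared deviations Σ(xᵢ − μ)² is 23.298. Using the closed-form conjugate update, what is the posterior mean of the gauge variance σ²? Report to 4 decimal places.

With known mean μ and an Inverse-Gamma(α, β) prior on σ², the Normal likelihood is conjugate: posterior is Inv-Gamma(α + n/2, β + Σ(xᵢ−μ)²/2).
Posterior: Inv-Gamma(4.3 + 4/2, 16.5 + 23.298/2) = Inv-Gamma(6.30, 28.1490).
E[σ²|data] = β/(α−1) = 28.1490/5.30 = 5.3111.

5.3111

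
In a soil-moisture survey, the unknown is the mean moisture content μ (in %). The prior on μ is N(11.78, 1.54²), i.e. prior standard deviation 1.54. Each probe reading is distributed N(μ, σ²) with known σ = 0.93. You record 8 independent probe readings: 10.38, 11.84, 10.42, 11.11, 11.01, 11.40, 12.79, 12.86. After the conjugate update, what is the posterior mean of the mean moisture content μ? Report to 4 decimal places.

11.4895

For Normal data with known variance σ², a Normal(μ₀, σ₀²) prior on μ is conjugate. Posterior precision = 1/σ₀² + n/σ²; posterior mean is the precision-weighted average of μ₀ and x̄.
Σxᵢ = 10.38 + 11.84 + 10.42 + 11.11 + 11.01 + 11.40 + 12.79 + 12.86 = 91.81, so n·x̄ = 91.81.
σ₀² = 1.54² = 2.3716, σ² = 0.93² = 0.8649; σ² + n·σ₀² = 0.8649 + 8·2.3716 = 19.8377.
Posterior mean = (μ₀/σ₀² + n·x̄/σ²)/(1/σ₀² + n/σ²) = (σ²·μ₀ + σ₀²·n·x̄)/(σ² + n·σ₀²) = (0.8649·11.78 + 2.3716·91.81)/19.8377 = 227.925118/19.8377 = 11.4895.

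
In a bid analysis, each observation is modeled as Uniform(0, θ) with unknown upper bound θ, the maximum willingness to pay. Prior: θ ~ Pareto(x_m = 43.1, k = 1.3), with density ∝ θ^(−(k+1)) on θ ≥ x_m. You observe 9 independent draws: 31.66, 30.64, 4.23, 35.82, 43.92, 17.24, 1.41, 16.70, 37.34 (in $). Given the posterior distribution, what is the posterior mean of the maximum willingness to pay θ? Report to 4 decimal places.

48.6426

A Pareto(scale x_m, shape k) prior on the upper bound θ of Uniform(0, θ) is conjugate: posterior is Pareto(max(x_m, max xᵢ), k + n).
Sample maximum = 43.92; prior scale x_m = 43.1 → posterior scale = max = 43.92.
Posterior shape = 1.3 + 9 = 10.3.
E[θ|data] = k·x_m/(k−1) = 10.3·43.92/9.3 = 48.6426.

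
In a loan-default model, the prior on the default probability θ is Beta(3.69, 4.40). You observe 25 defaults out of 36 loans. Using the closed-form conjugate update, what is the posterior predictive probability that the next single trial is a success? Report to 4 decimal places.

The Beta prior is conjugate to a Binomial/Bernoulli likelihood; the update adds successes to α and failures to β.
Posterior: Beta(α+k, β+n−k) = Beta(3.69+25, 4.40+11) = Beta(28.69, 15.40).
For a single future Bernoulli trial, P(success | data) = α/(α+β) = 0.6507.

0.6507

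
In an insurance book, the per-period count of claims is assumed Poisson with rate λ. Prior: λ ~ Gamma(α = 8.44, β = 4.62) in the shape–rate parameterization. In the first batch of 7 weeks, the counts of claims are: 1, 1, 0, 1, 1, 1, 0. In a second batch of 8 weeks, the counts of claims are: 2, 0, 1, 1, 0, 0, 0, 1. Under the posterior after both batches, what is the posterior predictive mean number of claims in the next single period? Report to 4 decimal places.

0.9399

With a Gamma(shape α, rate β) prior, the Poisson likelihood is conjugate: the posterior is Gamma(α + ΣXᵢ, β + n).
Batch 1: sum of counts S = 5 over n = 7 weeks.
After batch 1: Gamma(α+S, β+n) = Gamma(8.44+5, 4.62+7) = Gamma(13.44, 11.62).
Batch 2: sum of counts S = 5 over n = 8 weeks.
After batch 2: Gamma(α+S, β+n) = Gamma(13.44+5, 11.62+8) = Gamma(18.44, 19.62).
The predictive distribution for one future period is NegBinom with mean α/β = 0.9399.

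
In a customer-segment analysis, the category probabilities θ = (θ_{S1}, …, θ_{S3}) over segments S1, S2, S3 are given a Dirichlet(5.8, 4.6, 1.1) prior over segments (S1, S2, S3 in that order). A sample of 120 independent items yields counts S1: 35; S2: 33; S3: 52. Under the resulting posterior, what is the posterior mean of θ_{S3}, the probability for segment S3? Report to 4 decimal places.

The Dirichlet prior is conjugate to the Multinomial likelihood: each posterior αⱼ = prior αⱼ + observed count nⱼ.
Posterior concentration: (40.8, 37.6, 53.1), total = 131.5.
E[θ_{S3}|data] = α_{S3}/Σα = 53.1/131.5 = 0.4038.

0.4038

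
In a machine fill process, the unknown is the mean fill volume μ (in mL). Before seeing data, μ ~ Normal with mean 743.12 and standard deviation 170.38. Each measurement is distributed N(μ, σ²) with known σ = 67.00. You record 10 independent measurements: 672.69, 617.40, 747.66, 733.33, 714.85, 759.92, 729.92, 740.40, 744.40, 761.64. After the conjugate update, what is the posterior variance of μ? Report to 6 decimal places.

442.064070

For Normal data with known variance σ², a Normal(μ₀, σ₀²) prior on μ is conjugate. Posterior precision = 1/σ₀² + n/σ²; posterior mean is the precision-weighted average of μ₀ and x̄.
σ₀² = 170.38² = 29029.3444, σ² = 67.00² = 4489; σ² + n·σ₀² = 4489 + 10·29029.3444 = 294782.444.
Posterior precision = 1/σ₀² + n/σ² = 1/29029.3444 + 10/4489 = (σ² + n·σ₀²)/(σ₀²σ²) = 294782.444/(29029.3444·4489); posterior variance σₙ² = σ₀²σ²/(σ² + n·σ₀²) = 29029.3444·4489/294782.444 = 442.064070.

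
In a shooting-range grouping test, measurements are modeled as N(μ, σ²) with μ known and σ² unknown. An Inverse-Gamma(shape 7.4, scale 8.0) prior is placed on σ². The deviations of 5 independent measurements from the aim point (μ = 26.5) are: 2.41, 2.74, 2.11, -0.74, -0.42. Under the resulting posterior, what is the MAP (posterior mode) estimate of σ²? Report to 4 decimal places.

1.5822

With known mean μ and an Inverse-Gamma(α, β) prior on σ², the Normal likelihood is conjugate: posterior is Inv-Gamma(α + n/2, β + Σ(xᵢ−μ)²/2).
Σ(xᵢ−μ)² = (2.41)² + (2.74)² + (2.11)² + (-0.74)² + (-0.42)² = 18.4918.
Posterior: Inv-Gamma(7.4 + 5/2, 8.0 + 18.4918/2) = Inv-Gamma(9.90, 17.24590).
Mode = β/(α+1) = 17.24590/10.90 = 1.5822.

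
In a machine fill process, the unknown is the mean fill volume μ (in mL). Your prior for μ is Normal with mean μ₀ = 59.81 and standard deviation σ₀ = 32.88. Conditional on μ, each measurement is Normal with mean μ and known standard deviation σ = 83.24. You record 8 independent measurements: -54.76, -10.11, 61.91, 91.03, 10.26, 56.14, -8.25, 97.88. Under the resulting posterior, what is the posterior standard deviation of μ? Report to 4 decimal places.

21.9287

For Normal data with known variance σ², a Normal(μ₀, σ₀²) prior on μ is conjugate. Posterior precision = 1/σ₀² + n/σ²; posterior mean is the precision-weighted average of μ₀ and x̄.
σ₀² = 32.88² = 1081.0944, σ² = 83.24² = 6928.8976; σ² + n·σ₀² = 6928.8976 + 8·1081.0944 = 15577.6528.
Posterior precision = 1/σ₀² + n/σ² = 1/1081.0944 + 8/6928.8976 = (σ² + n·σ₀²)/(σ₀²σ²) = 15577.6528/(1081.0944·6928.8976); posterior variance σₙ² = σ₀²σ²/(σ² + n·σ₀²) = 1081.0944·6928.8976/15577.6528 = 480.867849.
Posterior SD = √σₙ² = √(1081.0944·6928.8976/15577.6528) = 21.9287.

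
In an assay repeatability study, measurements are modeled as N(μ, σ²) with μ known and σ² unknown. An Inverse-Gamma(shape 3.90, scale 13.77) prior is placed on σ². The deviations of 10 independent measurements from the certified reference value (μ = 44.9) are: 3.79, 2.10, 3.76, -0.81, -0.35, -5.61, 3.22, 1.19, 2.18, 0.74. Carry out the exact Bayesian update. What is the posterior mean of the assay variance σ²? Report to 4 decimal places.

6.9485

With known mean μ and an Inverse-Gamma(α, β) prior on σ², the Normal likelihood is conjugate: posterior is Inv-Gamma(α + n/2, β + Σ(xᵢ−μ)²/2).
Σ(xᵢ−μ)² = (3.79)² + (2.10)² + (3.76)² + (-0.81)² + (-0.35)² + (-5.61)² + (3.22)² + (1.19)² + (2.18)² + (0.74)² = 82.2469.
Posterior: Inv-Gamma(3.90 + 10/2, 13.77 + 82.2469/2) = Inv-Gamma(8.90, 54.89345).
E[σ²|data] = β/(α−1) = 54.89345/7.90 = 6.9485.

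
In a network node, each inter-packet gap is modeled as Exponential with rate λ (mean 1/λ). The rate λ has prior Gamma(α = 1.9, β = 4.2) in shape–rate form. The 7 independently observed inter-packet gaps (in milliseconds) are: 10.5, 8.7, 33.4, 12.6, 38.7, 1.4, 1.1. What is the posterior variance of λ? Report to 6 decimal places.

With a Gamma(shape α, rate β) prior on the exponential rate λ, the posterior after n observations with total T = Σxᵢ is Gamma(α+n, β+T).
Sum of observations T = 106.4 milliseconds; n = 7.
Posterior: Gamma(1.9+7, 4.2+106.4) = Gamma(8.9, 110.6).
Var = α/β² = 0.000728.

0.000728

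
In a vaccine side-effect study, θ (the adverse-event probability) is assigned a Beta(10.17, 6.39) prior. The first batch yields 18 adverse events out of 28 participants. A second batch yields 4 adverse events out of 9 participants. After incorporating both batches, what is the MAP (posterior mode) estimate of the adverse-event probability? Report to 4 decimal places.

The Beta prior is conjugate to a Binomial/Bernoulli likelihood; the update adds successes to α and failures to β.
After batch 1: Beta(10.17+18, 6.39+10) = Beta(28.17, 16.39).
After batch 2: Beta(28.17+4, 16.39+5) = Beta(32.17, 21.39).
Mode of Beta(a,b) for a,b>1 is (a−1)/(a+b−2) = 31.17/51.56 = 0.6045.

0.6045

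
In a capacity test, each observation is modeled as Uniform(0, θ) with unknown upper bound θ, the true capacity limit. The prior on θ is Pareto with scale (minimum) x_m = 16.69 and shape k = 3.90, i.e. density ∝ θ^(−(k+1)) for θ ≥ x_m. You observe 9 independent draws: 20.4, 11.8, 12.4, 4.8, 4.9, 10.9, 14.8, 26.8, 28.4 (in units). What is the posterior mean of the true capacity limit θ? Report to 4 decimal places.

30.7866

A Pareto(scale x_m, shape k) prior on the upper bound θ of Uniform(0, θ) is conjugate: posterior is Pareto(max(x_m, max xᵢ), k + n).
Sample maximum = 28.4; prior scale x_m = 16.69 → posterior scale = max = 28.40.
Posterior shape = 3.90 + 9 = 12.90.
E[θ|data] = k·x_m/(k−1) = 12.90·28.40/11.90 = 30.7866.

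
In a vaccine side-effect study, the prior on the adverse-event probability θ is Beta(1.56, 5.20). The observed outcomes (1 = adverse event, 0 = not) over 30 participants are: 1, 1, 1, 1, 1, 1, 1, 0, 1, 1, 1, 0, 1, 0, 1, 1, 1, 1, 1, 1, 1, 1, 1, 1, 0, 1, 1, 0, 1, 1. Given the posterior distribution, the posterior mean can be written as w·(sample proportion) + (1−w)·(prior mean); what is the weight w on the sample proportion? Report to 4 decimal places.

0.8161

The Beta prior is conjugate to a Binomial/Bernoulli likelihood; the update adds successes to α and failures to β.
Posterior mean = (α₀+k)/(α₀+β₀+n) = [n/(α₀+β₀+n)]·(k/n) + [(α₀+β₀)/(α₀+β₀+n)]·α₀/(α₀+β₀), so only n and the prior enter the weight.
The weight on the data is w = n/(α₀+β₀+n) = 30/(1.56+5.20+30) = 30/36.76 = 0.8161.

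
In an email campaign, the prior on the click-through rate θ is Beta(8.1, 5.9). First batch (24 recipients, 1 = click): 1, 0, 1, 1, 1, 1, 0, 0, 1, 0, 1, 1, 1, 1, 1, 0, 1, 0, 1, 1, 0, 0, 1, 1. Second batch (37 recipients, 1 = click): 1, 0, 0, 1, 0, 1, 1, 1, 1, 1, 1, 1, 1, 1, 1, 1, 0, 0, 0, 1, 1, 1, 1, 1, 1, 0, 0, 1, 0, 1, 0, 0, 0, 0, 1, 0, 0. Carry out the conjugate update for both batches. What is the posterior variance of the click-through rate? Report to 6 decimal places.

The Beta prior is conjugate to a Binomial/Bernoulli likelihood; the update adds successes to α and failures to β.
After batch 1: Beta(8.1+16, 5.9+8) = Beta(24.1, 13.9).
After batch 2: Beta(24.1+22, 13.9+15) = Beta(46.1, 28.9).
Var = αβ/((α+β)²(α+β+1)) = 46.1·28.9/(75.0²·76.0) = 0.003116.

0.003116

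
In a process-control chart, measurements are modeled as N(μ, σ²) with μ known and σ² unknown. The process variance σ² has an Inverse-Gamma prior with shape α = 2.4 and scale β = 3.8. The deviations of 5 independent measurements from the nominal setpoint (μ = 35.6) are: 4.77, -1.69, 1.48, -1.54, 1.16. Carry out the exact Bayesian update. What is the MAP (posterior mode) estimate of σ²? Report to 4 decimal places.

With known mean μ and an Inverse-Gamma(α, β) prior on σ², the Normal likelihood is conjugate: posterior is Inv-Gamma(α + n/2, β + Σ(xᵢ−μ)²/2).
Σ(xᵢ−μ)² = (4.77)² + (-1.69)² + (1.48)² + (-1.54)² + (1.16)² = 31.5166.
Posterior: Inv-Gamma(2.4 + 5/2, 3.8 + 31.5166/2) = Inv-Gamma(4.90, 19.55830).
Mode = β/(α+1) = 19.55830/5.90 = 3.3150.

3.3150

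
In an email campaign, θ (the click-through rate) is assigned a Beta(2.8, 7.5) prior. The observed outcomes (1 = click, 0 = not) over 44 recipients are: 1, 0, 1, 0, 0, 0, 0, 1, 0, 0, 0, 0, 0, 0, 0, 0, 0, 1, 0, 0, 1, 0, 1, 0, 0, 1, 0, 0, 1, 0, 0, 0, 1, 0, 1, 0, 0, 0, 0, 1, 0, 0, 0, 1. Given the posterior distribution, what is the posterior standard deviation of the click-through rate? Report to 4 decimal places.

The Beta prior is conjugate to a Binomial/Bernoulli likelihood; the update adds successes to α and failures to β.
Posterior: Beta(α+k, β+n−k) = Beta(2.8+12, 7.5+32) = Beta(14.8, 39.5).
Var = αβ/((α+β)²(α+β+1)) = 14.8·39.5/(54.3²·55.3) = 0.00358537; SD = √0.00358537 = 0.0599.

0.0599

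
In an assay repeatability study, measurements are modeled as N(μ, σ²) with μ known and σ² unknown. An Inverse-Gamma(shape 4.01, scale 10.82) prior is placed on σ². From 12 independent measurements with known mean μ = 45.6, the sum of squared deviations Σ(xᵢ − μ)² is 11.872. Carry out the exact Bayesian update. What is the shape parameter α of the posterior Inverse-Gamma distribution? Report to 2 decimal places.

With known mean μ and an Inverse-Gamma(α, β) prior on σ², the Normal likelihood is conjugate: posterior is Inv-Gamma(α + n/2, β + Σ(xᵢ−μ)²/2).
Posterior: Inv-Gamma(4.01 + 12/2, 10.82 + 11.872/2) = Inv-Gamma(10.01, 16.7560).
Posterior α = 10.01.

10.01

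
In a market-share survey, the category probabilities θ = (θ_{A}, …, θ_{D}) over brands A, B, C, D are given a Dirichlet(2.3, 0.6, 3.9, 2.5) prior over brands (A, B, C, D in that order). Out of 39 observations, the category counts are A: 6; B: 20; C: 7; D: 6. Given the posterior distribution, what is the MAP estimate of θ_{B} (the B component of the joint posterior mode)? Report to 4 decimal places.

The Dirichlet prior is conjugate to the Multinomial likelihood: each posterior αⱼ = prior αⱼ + observed count nⱼ.
Posterior concentration: (8.3, 20.6, 10.9, 8.5), total = 48.3.
Joint mode component: (α_{B}−1)/(Σα−K) = 19.6/44.3 = 0.4424.

0.4424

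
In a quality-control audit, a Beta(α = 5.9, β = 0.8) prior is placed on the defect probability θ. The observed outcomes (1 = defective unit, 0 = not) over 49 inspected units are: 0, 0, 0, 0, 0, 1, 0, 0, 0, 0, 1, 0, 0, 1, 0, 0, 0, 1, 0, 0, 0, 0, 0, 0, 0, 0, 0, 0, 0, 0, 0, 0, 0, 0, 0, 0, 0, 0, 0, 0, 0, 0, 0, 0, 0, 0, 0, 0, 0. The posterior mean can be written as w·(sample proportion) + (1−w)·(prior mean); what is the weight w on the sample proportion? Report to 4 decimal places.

The Beta prior is conjugate to a Binomial/Bernoulli likelihood; the update adds successes to α and failures to β.
Posterior mean = (α₀+k)/(α₀+β₀+n) = [n/(α₀+β₀+n)]·(k/n) + [(α₀+β₀)/(α₀+β₀+n)]·α₀/(α₀+β₀), so only n and the prior enter the weight.
The weight on the data is w = n/(α₀+β₀+n) = 49/(5.9+0.8+49) = 49/55.7 = 0.8797.

0.8797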